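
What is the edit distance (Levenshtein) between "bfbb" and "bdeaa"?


Computing edit distance: "bfbb" -> "bdeaa"
DP table:
           b    d    e    a    a
      0    1    2    3    4    5
  b   1    0    1    2    3    4
  f   2    1    1    2    3    4
  b   3    2    2    2    3    4
  b   4    3    3    3    3    4
Edit distance = dp[4][5] = 4

4


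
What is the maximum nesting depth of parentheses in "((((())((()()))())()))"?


Input: "((((())((()()))())()))"
Tracking depth:
  Position 0 '(': depth becomes 1
  Position 1 '(': depth becomes 2
  Position 2 '(': depth becomes 3
  Position 3 '(': depth becomes 4
  Position 4 '(': depth becomes 5
  Position 5 ')': depth becomes 4
  Position 6 ')': depth becomes 3
  Position 7 '(': depth becomes 4
  Position 8 '(': depth becomes 5
  Position 9 '(': depth becomes 6
  Position 10 ')': depth becomes 5
  Position 11 '(': depth becomes 6
  Position 12 ')': depth becomes 5
  Position 13 ')': depth becomes 4
  Position 14 ')': depth becomes 3
  Position 15 '(': depth becomes 4
  Position 16 ')': depth becomes 3
  Position 17 ')': depth becomes 2
  Position 18 '(': depth becomes 3
  Position 19 ')': depth becomes 2
  Position 20 ')': depth becomes 1
  Position 21 ')': depth becomes 0
Maximum depth reached: 6

6


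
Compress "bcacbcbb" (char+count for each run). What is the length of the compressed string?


Input: bcacbcbb
Runs:
  'b' x 1 => "b1"
  'c' x 1 => "c1"
  'a' x 1 => "a1"
  'c' x 1 => "c1"
  'b' x 1 => "b1"
  'c' x 1 => "c1"
  'b' x 2 => "b2"
Compressed: "b1c1a1c1b1c1b2"
Compressed length: 14

14


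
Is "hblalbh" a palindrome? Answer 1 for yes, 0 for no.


Input: hblalbh
Reversed: hblalbh
  Compare pos 0 ('h') with pos 6 ('h'): match
  Compare pos 1 ('b') with pos 5 ('b'): match
  Compare pos 2 ('l') with pos 4 ('l'): match
Result: palindrome

1


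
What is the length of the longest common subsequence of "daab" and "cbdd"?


LCS of "daab" and "cbdd"
DP table:
           c    b    d    d
      0    0    0    0    0
  d   0    0    0    1    1
  a   0    0    0    1    1
  a   0    0    0    1    1
  b   0    0    1    1    1
LCS length = dp[4][4] = 1

1


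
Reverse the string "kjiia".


Input: kjiia
Reading characters right to left:
  Position 4: 'a'
  Position 3: 'i'
  Position 2: 'i'
  Position 1: 'j'
  Position 0: 'k'
Reversed: aiijk

aiijk


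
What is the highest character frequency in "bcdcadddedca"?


Input: bcdcadddedca
Character counts:
  'a': 2
  'b': 1
  'c': 3
  'd': 5
  'e': 1
Maximum frequency: 5

5


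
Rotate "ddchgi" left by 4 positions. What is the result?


Input: "ddchgi", rotate left by 4
First 4 characters: "ddch"
Remaining characters: "gi"
Concatenate remaining + first: "gi" + "ddch" = "giddch"

giddch


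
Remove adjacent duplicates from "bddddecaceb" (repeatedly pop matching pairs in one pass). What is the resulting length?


Input: bddddecaceb
Stack-based adjacent duplicate removal:
  Read 'b': push. Stack: b
  Read 'd': push. Stack: bd
  Read 'd': matches stack top 'd' => pop. Stack: b
  Read 'd': push. Stack: bd
  Read 'd': matches stack top 'd' => pop. Stack: b
  Read 'e': push. Stack: be
  Read 'c': push. Stack: bec
  Read 'a': push. Stack: beca
  Read 'c': push. Stack: becac
  Read 'e': push. Stack: becace
  Read 'b': push. Stack: becaceb
Final stack: "becaceb" (length 7)

7


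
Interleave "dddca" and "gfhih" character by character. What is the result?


Interleaving "dddca" and "gfhih":
  Position 0: 'd' from first, 'g' from second => "dg"
  Position 1: 'd' from first, 'f' from second => "df"
  Position 2: 'd' from first, 'h' from second => "dh"
  Position 3: 'c' from first, 'i' from second => "ci"
  Position 4: 'a' from first, 'h' from second => "ah"
Result: dgdfdhciah

dgdfdhciah


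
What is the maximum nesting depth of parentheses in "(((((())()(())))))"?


Input: "(((((())()(())))))"
Tracking depth:
  Position 0 '(': depth becomes 1
  Position 1 '(': depth becomes 2
  Position 2 '(': depth becomes 3
  Position 3 '(': depth becomes 4
  Position 4 '(': depth becomes 5
  Position 5 '(': depth becomes 6
  Position 6 ')': depth becomes 5
  Position 7 ')': depth becomes 4
  Position 8 '(': depth becomes 5
  Position 9 ')': depth becomes 4
  Position 10 '(': depth becomes 5
  Position 11 '(': depth becomes 6
  Position 12 ')': depth becomes 5
  Position 13 ')': depth becomes 4
  Position 14 ')': depth becomes 3
  Position 15 ')': depth becomes 2
  Position 16 ')': depth becomes 1
  Position 17 ')': depth becomes 0
Maximum depth reached: 6

6


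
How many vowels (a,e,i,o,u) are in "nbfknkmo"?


Input: nbfknkmo
Checking each character:
  'n' at position 0: consonant
  'b' at position 1: consonant
  'f' at position 2: consonant
  'k' at position 3: consonant
  'n' at position 4: consonant
  'k' at position 5: consonant
  'm' at position 6: consonant
  'o' at position 7: vowel (running total: 1)
Total vowels: 1

1


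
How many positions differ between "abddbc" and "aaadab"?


Comparing "abddbc" and "aaadab" position by position:
  Position 0: 'a' vs 'a' => same
  Position 1: 'b' vs 'a' => DIFFER
  Position 2: 'd' vs 'a' => DIFFER
  Position 3: 'd' vs 'd' => same
  Position 4: 'b' vs 'a' => DIFFER
  Position 5: 'c' vs 'b' => DIFFER
Positions that differ: 4

4


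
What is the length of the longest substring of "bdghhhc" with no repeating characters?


Input: "bdghhhc"
Sliding window (track last position of each char):
  Position 0 ('b'): window [0,0] length 1 -- new best
  Position 1 ('d'): window [0,1] length 2 -- new best
  Position 2 ('g'): window [0,2] length 3 -- new best
  Position 3 ('h'): window [0,3] length 4 -- new best
  Position 4 ('h'): repeat (last at 3), move window start to 4
  Position 4 ('h'): window [4,4] length 1
  Position 5 ('h'): repeat (last at 4), move window start to 5
  Position 5 ('h'): window [5,5] length 1
  Position 6 ('c'): window [5,6] length 2
Longest substring with no repeats: "bdgh" with length 4

4


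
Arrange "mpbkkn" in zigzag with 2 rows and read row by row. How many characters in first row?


Zigzag "mpbkkn" into 2 rows:
Placing characters:
  'm' => row 0
  'p' => row 1
  'b' => row 0
  'k' => row 1
  'k' => row 0
  'n' => row 1
Rows:
  Row 0: "mbk"
  Row 1: "pkn"
First row length: 3

3


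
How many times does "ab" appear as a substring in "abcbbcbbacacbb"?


Searching for "ab" in "abcbbcbbacacbb"
Scanning each position:
  Position 0: "ab" => MATCH
  Position 1: "bc" => no
  Position 2: "cb" => no
  Position 3: "bb" => no
  Position 4: "bc" => no
  Position 5: "cb" => no
  Position 6: "bb" => no
  Position 7: "ba" => no
  Position 8: "ac" => no
  Position 9: "ca" => no
  Position 10: "ac" => no
  Position 11: "cb" => no
  Position 12: "bb" => no
Total occurrences: 1

1


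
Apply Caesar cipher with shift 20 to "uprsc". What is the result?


Caesar cipher: shift "uprsc" by 20
  'u' (pos 20) + 20 = pos 14 = 'o'
  'p' (pos 15) + 20 = pos 9 = 'j'
  'r' (pos 17) + 20 = pos 11 = 'l'
  's' (pos 18) + 20 = pos 12 = 'm'
  'c' (pos 2) + 20 = pos 22 = 'w'
Result: ojlmw

ojlmw


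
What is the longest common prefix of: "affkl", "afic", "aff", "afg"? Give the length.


Words: affkl, afic, aff, afg
  Position 0: all 'a' => match
  Position 1: all 'f' => match
  Position 2: ('f', 'i', 'f', 'g') => mismatch, stop
LCP = "af" (length 2)

2


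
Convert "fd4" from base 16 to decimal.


Input: "fd4" in base 16
Positional expansion:
  Digit 'f' (value 15) x 16^2 = 3840
  Digit 'd' (value 13) x 16^1 = 208
  Digit '4' (value 4) x 16^0 = 4
Sum = 4052

4052


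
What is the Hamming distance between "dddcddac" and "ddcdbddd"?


Comparing "dddcddac" and "ddcdbddd" position by position:
  Position 0: 'd' vs 'd' => same
  Position 1: 'd' vs 'd' => same
  Position 2: 'd' vs 'c' => differ
  Position 3: 'c' vs 'd' => differ
  Position 4: 'd' vs 'b' => differ
  Position 5: 'd' vs 'd' => same
  Position 6: 'a' vs 'd' => differ
  Position 7: 'c' vs 'd' => differ
Total differences (Hamming distance): 5

5


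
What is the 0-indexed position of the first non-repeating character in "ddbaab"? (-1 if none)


Input: ddbaab
Character frequencies:
  'a': 2
  'b': 2
  'd': 2
Scanning left to right for freq == 1:
  Position 0 ('d'): freq=2, skip
  Position 1 ('d'): freq=2, skip
  Position 2 ('b'): freq=2, skip
  Position 3 ('a'): freq=2, skip
  Position 4 ('a'): freq=2, skip
  Position 5 ('b'): freq=2, skip
  No unique character found => answer = -1

-1


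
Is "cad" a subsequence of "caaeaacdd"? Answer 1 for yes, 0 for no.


Check if "cad" is a subsequence of "caaeaacdd"
Greedy scan:
  Position 0 ('c'): matches sub[0] = 'c'
  Position 1 ('a'): matches sub[1] = 'a'
  Position 2 ('a'): no match needed
  Position 3 ('e'): no match needed
  Position 4 ('a'): no match needed
  Position 5 ('a'): no match needed
  Position 6 ('c'): no match needed
  Position 7 ('d'): matches sub[2] = 'd'
  Position 8 ('d'): no match needed
All 3 characters matched => is a subsequence

1


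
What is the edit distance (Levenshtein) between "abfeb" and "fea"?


Computing edit distance: "abfeb" -> "fea"
DP table:
           f    e    a
      0    1    2    3
  a   1    1    2    2
  b   2    2    2    3
  f   3    2    3    3
  e   4    3    2    3
  b   5    4    3    3
Edit distance = dp[5][3] = 3

3


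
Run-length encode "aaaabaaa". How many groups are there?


Input: aaaabaaa
Scanning for consecutive runs:
  Group 1: 'a' x 4 (positions 0-3)
  Group 2: 'b' x 1 (positions 4-4)
  Group 3: 'a' x 3 (positions 5-7)
Total groups: 3

3


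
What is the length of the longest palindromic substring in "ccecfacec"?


Input: "ccecfacec"
Checking substrings for palindromes:
  [1:4] "cec" (len 3) => palindrome
  [6:9] "cec" (len 3) => palindrome
  [0:2] "cc" (len 2) => palindrome
Longest palindromic substring: "cec" with length 3

3


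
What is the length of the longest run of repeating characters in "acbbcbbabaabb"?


Input: "acbbcbbabaabb"
Scanning for longest run:
  Position 1 ('c'): new char, reset run to 1
  Position 2 ('b'): new char, reset run to 1
  Position 3 ('b'): continues run of 'b', length=2
  Position 4 ('c'): new char, reset run to 1
  Position 5 ('b'): new char, reset run to 1
  Position 6 ('b'): continues run of 'b', length=2
  Position 7 ('a'): new char, reset run to 1
  Position 8 ('b'): new char, reset run to 1
  Position 9 ('a'): new char, reset run to 1
  Position 10 ('a'): continues run of 'a', length=2
  Position 11 ('b'): new char, reset run to 1
  Position 12 ('b'): continues run of 'b', length=2
Longest run: 'b' with length 2

2


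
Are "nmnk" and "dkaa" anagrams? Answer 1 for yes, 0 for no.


Strings: "nmnk", "dkaa"
Sorted first:  kmnn
Sorted second: aadk
Differ at position 0: 'k' vs 'a' => not anagrams

0


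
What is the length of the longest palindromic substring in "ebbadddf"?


Input: "ebbadddf"
Checking substrings for palindromes:
  [4:7] "ddd" (len 3) => palindrome
  [1:3] "bb" (len 2) => palindrome
  [4:6] "dd" (len 2) => palindrome
  [5:7] "dd" (len 2) => palindrome
Longest palindromic substring: "ddd" with length 3

3


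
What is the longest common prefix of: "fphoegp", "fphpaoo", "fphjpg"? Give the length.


Words: fphoegp, fphpaoo, fphjpg
  Position 0: all 'f' => match
  Position 1: all 'p' => match
  Position 2: all 'h' => match
  Position 3: ('o', 'p', 'j') => mismatch, stop
LCP = "fph" (length 3)

3


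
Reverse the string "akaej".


Input: akaej
Reading characters right to left:
  Position 4: 'j'
  Position 3: 'e'
  Position 2: 'a'
  Position 1: 'k'
  Position 0: 'a'
Reversed: jeaka

jeaka


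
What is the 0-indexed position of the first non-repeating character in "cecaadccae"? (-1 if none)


Input: cecaadccae
Character frequencies:
  'a': 3
  'c': 4
  'd': 1
  'e': 2
Scanning left to right for freq == 1:
  Position 0 ('c'): freq=4, skip
  Position 1 ('e'): freq=2, skip
  Position 2 ('c'): freq=4, skip
  Position 3 ('a'): freq=3, skip
  Position 4 ('a'): freq=3, skip
  Position 5 ('d'): unique! => answer = 5

5


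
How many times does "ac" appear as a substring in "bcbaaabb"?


Searching for "ac" in "bcbaaabb"
Scanning each position:
  Position 0: "bc" => no
  Position 1: "cb" => no
  Position 2: "ba" => no
  Position 3: "aa" => no
  Position 4: "aa" => no
  Position 5: "ab" => no
  Position 6: "bb" => no
Total occurrences: 0

0


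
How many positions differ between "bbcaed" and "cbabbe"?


Comparing "bbcaed" and "cbabbe" position by position:
  Position 0: 'b' vs 'c' => DIFFER
  Position 1: 'b' vs 'b' => same
  Position 2: 'c' vs 'a' => DIFFER
  Position 3: 'a' vs 'b' => DIFFER
  Position 4: 'e' vs 'b' => DIFFER
  Position 5: 'd' vs 'e' => DIFFER
Positions that differ: 5

5


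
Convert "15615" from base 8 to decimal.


Input: "15615" in base 8
Positional expansion:
  Digit '1' (value 1) x 8^4 = 4096
  Digit '5' (value 5) x 8^3 = 2560
  Digit '6' (value 6) x 8^2 = 384
  Digit '1' (value 1) x 8^1 = 8
  Digit '5' (value 5) x 8^0 = 5
Sum = 7053

7053


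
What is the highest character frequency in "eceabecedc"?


Input: eceabecedc
Character counts:
  'a': 1
  'b': 1
  'c': 3
  'd': 1
  'e': 4
Maximum frequency: 4

4


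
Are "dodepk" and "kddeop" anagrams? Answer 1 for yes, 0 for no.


Strings: "dodepk", "kddeop"
Sorted first:  ddekop
Sorted second: ddekop
Sorted forms match => anagrams

1


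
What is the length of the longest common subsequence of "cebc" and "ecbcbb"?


LCS of "cebc" and "ecbcbb"
DP table:
           e    c    b    c    b    b
      0    0    0    0    0    0    0
  c   0    0    1    1    1    1    1
  e   0    1    1    1    1    1    1
  b   0    1    1    2    2    2    2
  c   0    1    2    2    3    3    3
LCS length = dp[4][6] = 3

3


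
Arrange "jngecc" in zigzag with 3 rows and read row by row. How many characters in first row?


Zigzag "jngecc" into 3 rows:
Placing characters:
  'j' => row 0
  'n' => row 1
  'g' => row 2
  'e' => row 1
  'c' => row 0
  'c' => row 1
Rows:
  Row 0: "jc"
  Row 1: "nec"
  Row 2: "g"
First row length: 2

2


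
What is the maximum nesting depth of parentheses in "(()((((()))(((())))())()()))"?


Input: "(()((((()))(((())))())()()))"
Tracking depth:
  Position 0 '(': depth becomes 1
  Position 1 '(': depth becomes 2
  Position 2 ')': depth becomes 1
  Position 3 '(': depth becomes 2
  Position 4 '(': depth becomes 3
  Position 5 '(': depth becomes 4
  Position 6 '(': depth becomes 5
  Position 7 '(': depth becomes 6
  Position 8 ')': depth becomes 5
  Position 9 ')': depth becomes 4
  Position 10 ')': depth becomes 3
  Position 11 '(': depth becomes 4
  Position 12 '(': depth becomes 5
  Position 13 '(': depth becomes 6
  Position 14 '(': depth becomes 7
  Position 15 ')': depth becomes 6
  Position 16 ')': depth becomes 5
  Position 17 ')': depth becomes 4
  Position 18 ')': depth becomes 3
  Position 19 '(': depth becomes 4
  Position 20 ')': depth becomes 3
  Position 21 ')': depth becomes 2
  Position 22 '(': depth becomes 3
  Position 23 ')': depth becomes 2
  Position 24 '(': depth becomes 3
  Position 25 ')': depth becomes 2
  Position 26 ')': depth becomes 1
  Position 27 ')': depth becomes 0
Maximum depth reached: 7

7


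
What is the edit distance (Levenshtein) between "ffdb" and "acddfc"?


Computing edit distance: "ffdb" -> "acddfc"
DP table:
           a    c    d    d    f    c
      0    1    2    3    4    5    6
  f   1    1    2    3    4    4    5
  f   2    2    2    3    4    4    5
  d   3    3    3    2    3    4    5
  b   4    4    4    3    3    4    5
Edit distance = dp[4][6] = 5

5


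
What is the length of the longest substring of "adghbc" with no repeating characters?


Input: "adghbc"
Sliding window (track last position of each char):
  Position 0 ('a'): window [0,0] length 1 -- new best
  Position 1 ('d'): window [0,1] length 2 -- new best
  Position 2 ('g'): window [0,2] length 3 -- new best
  Position 3 ('h'): window [0,3] length 4 -- new best
  Position 4 ('b'): window [0,4] length 5 -- new best
  Position 5 ('c'): window [0,5] length 6 -- new best
Longest substring with no repeats: "adghbc" with length 6

6


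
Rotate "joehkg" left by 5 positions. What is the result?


Input: "joehkg", rotate left by 5
First 5 characters: "joehk"
Remaining characters: "g"
Concatenate remaining + first: "g" + "joehk" = "gjoehk"

gjoehk


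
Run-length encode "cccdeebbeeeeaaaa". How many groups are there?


Input: cccdeebbeeeeaaaa
Scanning for consecutive runs:
  Group 1: 'c' x 3 (positions 0-2)
  Group 2: 'd' x 1 (positions 3-3)
  Group 3: 'e' x 2 (positions 4-5)
  Group 4: 'b' x 2 (positions 6-7)
  Group 5: 'e' x 4 (positions 8-11)
  Group 6: 'a' x 4 (positions 12-15)
Total groups: 6

6


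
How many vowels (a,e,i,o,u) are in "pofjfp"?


Input: pofjfp
Checking each character:
  'p' at position 0: consonant
  'o' at position 1: vowel (running total: 1)
  'f' at position 2: consonant
  'j' at position 3: consonant
  'f' at position 4: consonant
  'p' at position 5: consonant
Total vowels: 1

1


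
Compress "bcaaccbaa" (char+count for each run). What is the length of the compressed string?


Input: bcaaccbaa
Runs:
  'b' x 1 => "b1"
  'c' x 1 => "c1"
  'a' x 2 => "a2"
  'c' x 2 => "c2"
  'b' x 1 => "b1"
  'a' x 2 => "a2"
Compressed: "b1c1a2c2b1a2"
Compressed length: 12

12


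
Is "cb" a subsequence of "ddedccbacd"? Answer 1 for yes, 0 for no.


Check if "cb" is a subsequence of "ddedccbacd"
Greedy scan:
  Position 0 ('d'): no match needed
  Position 1 ('d'): no match needed
  Position 2 ('e'): no match needed
  Position 3 ('d'): no match needed
  Position 4 ('c'): matches sub[0] = 'c'
  Position 5 ('c'): no match needed
  Position 6 ('b'): matches sub[1] = 'b'
  Position 7 ('a'): no match needed
  Position 8 ('c'): no match needed
  Position 9 ('d'): no match needed
All 2 characters matched => is a subsequence

1


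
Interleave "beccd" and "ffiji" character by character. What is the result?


Interleaving "beccd" and "ffiji":
  Position 0: 'b' from first, 'f' from second => "bf"
  Position 1: 'e' from first, 'f' from second => "ef"
  Position 2: 'c' from first, 'i' from second => "ci"
  Position 3: 'c' from first, 'j' from second => "cj"
  Position 4: 'd' from first, 'i' from second => "di"
Result: bfefcicjdi

bfefcicjdi


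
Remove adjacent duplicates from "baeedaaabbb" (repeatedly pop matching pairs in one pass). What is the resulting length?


Input: baeedaaabbb
Stack-based adjacent duplicate removal:
  Read 'b': push. Stack: b
  Read 'a': push. Stack: ba
  Read 'e': push. Stack: bae
  Read 'e': matches stack top 'e' => pop. Stack: ba
  Read 'd': push. Stack: bad
  Read 'a': push. Stack: bada
  Read 'a': matches stack top 'a' => pop. Stack: bad
  Read 'a': push. Stack: bada
  Read 'b': push. Stack: badab
  Read 'b': matches stack top 'b' => pop. Stack: bada
  Read 'b': push. Stack: badab
Final stack: "badab" (length 5)

5


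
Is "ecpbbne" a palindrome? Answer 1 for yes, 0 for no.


Input: ecpbbne
Reversed: enbbpce
  Compare pos 0 ('e') with pos 6 ('e'): match
  Compare pos 1 ('c') with pos 5 ('n'): MISMATCH
  Compare pos 2 ('p') with pos 4 ('b'): MISMATCH
Result: not a palindrome

0


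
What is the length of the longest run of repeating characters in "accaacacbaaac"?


Input: "accaacacbaaac"
Scanning for longest run:
  Position 1 ('c'): new char, reset run to 1
  Position 2 ('c'): continues run of 'c', length=2
  Position 3 ('a'): new char, reset run to 1
  Position 4 ('a'): continues run of 'a', length=2
  Position 5 ('c'): new char, reset run to 1
  Position 6 ('a'): new char, reset run to 1
  Position 7 ('c'): new char, reset run to 1
  Position 8 ('b'): new char, reset run to 1
  Position 9 ('a'): new char, reset run to 1
  Position 10 ('a'): continues run of 'a', length=2
  Position 11 ('a'): continues run of 'a', length=3
  Position 12 ('c'): new char, reset run to 1
Longest run: 'a' with length 3

3


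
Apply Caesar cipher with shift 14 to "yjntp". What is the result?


Caesar cipher: shift "yjntp" by 14
  'y' (pos 24) + 14 = pos 12 = 'm'
  'j' (pos 9) + 14 = pos 23 = 'x'
  'n' (pos 13) + 14 = pos 1 = 'b'
  't' (pos 19) + 14 = pos 7 = 'h'
  'p' (pos 15) + 14 = pos 3 = 'd'
Result: mxbhd

mxbhd


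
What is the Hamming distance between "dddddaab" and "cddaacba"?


Comparing "dddddaab" and "cddaacba" position by position:
  Position 0: 'd' vs 'c' => differ
  Position 1: 'd' vs 'd' => same
  Position 2: 'd' vs 'd' => same
  Position 3: 'd' vs 'a' => differ
  Position 4: 'd' vs 'a' => differ
  Position 5: 'a' vs 'c' => differ
  Position 6: 'a' vs 'b' => differ
  Position 7: 'b' vs 'a' => differ
Total differences (Hamming distance): 6

6


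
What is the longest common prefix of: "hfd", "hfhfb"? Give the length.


Words: hfd, hfhfb
  Position 0: all 'h' => match
  Position 1: all 'f' => match
  Position 2: ('d', 'h') => mismatch, stop
LCP = "hf" (length 2)

2


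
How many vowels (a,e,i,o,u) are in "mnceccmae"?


Input: mnceccmae
Checking each character:
  'm' at position 0: consonant
  'n' at position 1: consonant
  'c' at position 2: consonant
  'e' at position 3: vowel (running total: 1)
  'c' at position 4: consonant
  'c' at position 5: consonant
  'm' at position 6: consonant
  'a' at position 7: vowel (running total: 2)
  'e' at position 8: vowel (running total: 3)
Total vowels: 3

3


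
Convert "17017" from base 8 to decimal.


Input: "17017" in base 8
Positional expansion:
  Digit '1' (value 1) x 8^4 = 4096
  Digit '7' (value 7) x 8^3 = 3584
  Digit '0' (value 0) x 8^2 = 0
  Digit '1' (value 1) x 8^1 = 8
  Digit '7' (value 7) x 8^0 = 7
Sum = 7695

7695


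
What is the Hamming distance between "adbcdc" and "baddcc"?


Comparing "adbcdc" and "baddcc" position by position:
  Position 0: 'a' vs 'b' => differ
  Position 1: 'd' vs 'a' => differ
  Position 2: 'b' vs 'd' => differ
  Position 3: 'c' vs 'd' => differ
  Position 4: 'd' vs 'c' => differ
  Position 5: 'c' vs 'c' => same
Total differences (Hamming distance): 5

5


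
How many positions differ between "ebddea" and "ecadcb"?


Comparing "ebddea" and "ecadcb" position by position:
  Position 0: 'e' vs 'e' => same
  Position 1: 'b' vs 'c' => DIFFER
  Position 2: 'd' vs 'a' => DIFFER
  Position 3: 'd' vs 'd' => same
  Position 4: 'e' vs 'c' => DIFFER
  Position 5: 'a' vs 'b' => DIFFER
Positions that differ: 4

4


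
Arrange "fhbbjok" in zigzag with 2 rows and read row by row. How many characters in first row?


Zigzag "fhbbjok" into 2 rows:
Placing characters:
  'f' => row 0
  'h' => row 1
  'b' => row 0
  'b' => row 1
  'j' => row 0
  'o' => row 1
  'k' => row 0
Rows:
  Row 0: "fbjk"
  Row 1: "hbo"
First row length: 4

4


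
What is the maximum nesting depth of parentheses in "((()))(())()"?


Input: "((()))(())()"
Tracking depth:
  Position 0 '(': depth becomes 1
  Position 1 '(': depth becomes 2
  Position 2 '(': depth becomes 3
  Position 3 ')': depth becomes 2
  Position 4 ')': depth becomes 1
  Position 5 ')': depth becomes 0
  Position 6 '(': depth becomes 1
  Position 7 '(': depth becomes 2
  Position 8 ')': depth becomes 1
  Position 9 ')': depth becomes 0
  Position 10 '(': depth becomes 1
  Position 11 ')': depth becomes 0
Maximum depth reached: 3

3


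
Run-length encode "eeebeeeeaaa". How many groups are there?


Input: eeebeeeeaaa
Scanning for consecutive runs:
  Group 1: 'e' x 3 (positions 0-2)
  Group 2: 'b' x 1 (positions 3-3)
  Group 3: 'e' x 4 (positions 4-7)
  Group 4: 'a' x 3 (positions 8-10)
Total groups: 4

4


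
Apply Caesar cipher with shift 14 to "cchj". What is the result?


Caesar cipher: shift "cchj" by 14
  'c' (pos 2) + 14 = pos 16 = 'q'
  'c' (pos 2) + 14 = pos 16 = 'q'
  'h' (pos 7) + 14 = pos 21 = 'v'
  'j' (pos 9) + 14 = pos 23 = 'x'
Result: qqvx

qqvx


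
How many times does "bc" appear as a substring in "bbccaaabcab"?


Searching for "bc" in "bbccaaabcab"
Scanning each position:
  Position 0: "bb" => no
  Position 1: "bc" => MATCH
  Position 2: "cc" => no
  Position 3: "ca" => no
  Position 4: "aa" => no
  Position 5: "aa" => no
  Position 6: "ab" => no
  Position 7: "bc" => MATCH
  Position 8: "ca" => no
  Position 9: "ab" => no
Total occurrences: 2

2


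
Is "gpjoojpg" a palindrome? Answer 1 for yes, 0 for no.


Input: gpjoojpg
Reversed: gpjoojpg
  Compare pos 0 ('g') with pos 7 ('g'): match
  Compare pos 1 ('p') with pos 6 ('p'): match
  Compare pos 2 ('j') with pos 5 ('j'): match
  Compare pos 3 ('o') with pos 4 ('o'): match
Result: palindrome

1


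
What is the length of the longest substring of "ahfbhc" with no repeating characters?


Input: "ahfbhc"
Sliding window (track last position of each char):
  Position 0 ('a'): window [0,0] length 1 -- new best
  Position 1 ('h'): window [0,1] length 2 -- new best
  Position 2 ('f'): window [0,2] length 3 -- new best
  Position 3 ('b'): window [0,3] length 4 -- new best
  Position 4 ('h'): repeat (last at 1), move window start to 2
  Position 4 ('h'): window [2,4] length 3
  Position 5 ('c'): window [2,5] length 4
Longest substring with no repeats: "ahfb" with length 4

4


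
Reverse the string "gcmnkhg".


Input: gcmnkhg
Reading characters right to left:
  Position 6: 'g'
  Position 5: 'h'
  Position 4: 'k'
  Position 3: 'n'
  Position 2: 'm'
  Position 1: 'c'
  Position 0: 'g'
Reversed: ghknmcg

ghknmcg


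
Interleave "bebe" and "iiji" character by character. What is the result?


Interleaving "bebe" and "iiji":
  Position 0: 'b' from first, 'i' from second => "bi"
  Position 1: 'e' from first, 'i' from second => "ei"
  Position 2: 'b' from first, 'j' from second => "bj"
  Position 3: 'e' from first, 'i' from second => "ei"
Result: bieibjei

bieibjei


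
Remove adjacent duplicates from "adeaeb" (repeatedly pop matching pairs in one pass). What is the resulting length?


Input: adeaeb
Stack-based adjacent duplicate removal:
  Read 'a': push. Stack: a
  Read 'd': push. Stack: ad
  Read 'e': push. Stack: ade
  Read 'a': push. Stack: adea
  Read 'e': push. Stack: adeae
  Read 'b': push. Stack: adeaeb
Final stack: "adeaeb" (length 6)

6


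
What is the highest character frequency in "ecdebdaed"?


Input: ecdebdaed
Character counts:
  'a': 1
  'b': 1
  'c': 1
  'd': 3
  'e': 3
Maximum frequency: 3

3


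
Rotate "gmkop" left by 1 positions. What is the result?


Input: "gmkop", rotate left by 1
First 1 characters: "g"
Remaining characters: "mkop"
Concatenate remaining + first: "mkop" + "g" = "mkopg"

mkopg


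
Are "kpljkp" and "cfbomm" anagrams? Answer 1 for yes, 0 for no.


Strings: "kpljkp", "cfbomm"
Sorted first:  jkklpp
Sorted second: bcfmmo
Differ at position 0: 'j' vs 'b' => not anagrams

0


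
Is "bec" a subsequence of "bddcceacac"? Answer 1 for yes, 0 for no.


Check if "bec" is a subsequence of "bddcceacac"
Greedy scan:
  Position 0 ('b'): matches sub[0] = 'b'
  Position 1 ('d'): no match needed
  Position 2 ('d'): no match needed
  Position 3 ('c'): no match needed
  Position 4 ('c'): no match needed
  Position 5 ('e'): matches sub[1] = 'e'
  Position 6 ('a'): no match needed
  Position 7 ('c'): matches sub[2] = 'c'
  Position 8 ('a'): no match needed
  Position 9 ('c'): no match needed
All 3 characters matched => is a subsequence

1


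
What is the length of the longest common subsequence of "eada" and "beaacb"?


LCS of "eada" and "beaacb"
DP table:
           b    e    a    a    c    b
      0    0    0    0    0    0    0
  e   0    0    1    1    1    1    1
  a   0    0    1    2    2    2    2
  d   0    0    1    2    2    2    2
  a   0    0    1    2    3    3    3
LCS length = dp[4][6] = 3

3


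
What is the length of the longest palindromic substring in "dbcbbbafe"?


Input: "dbcbbbafe"
Checking substrings for palindromes:
  [1:4] "bcb" (len 3) => palindrome
  [3:6] "bbb" (len 3) => palindrome
  [3:5] "bb" (len 2) => palindrome
  [4:6] "bb" (len 2) => palindrome
Longest palindromic substring: "bcb" with length 3

3


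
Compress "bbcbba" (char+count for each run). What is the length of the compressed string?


Input: bbcbba
Runs:
  'b' x 2 => "b2"
  'c' x 1 => "c1"
  'b' x 2 => "b2"
  'a' x 1 => "a1"
Compressed: "b2c1b2a1"
Compressed length: 8

8


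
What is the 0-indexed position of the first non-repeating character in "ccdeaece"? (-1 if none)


Input: ccdeaece
Character frequencies:
  'a': 1
  'c': 3
  'd': 1
  'e': 3
Scanning left to right for freq == 1:
  Position 0 ('c'): freq=3, skip
  Position 1 ('c'): freq=3, skip
  Position 2 ('d'): unique! => answer = 2

2


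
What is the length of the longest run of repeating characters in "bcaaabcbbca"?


Input: "bcaaabcbbca"
Scanning for longest run:
  Position 1 ('c'): new char, reset run to 1
  Position 2 ('a'): new char, reset run to 1
  Position 3 ('a'): continues run of 'a', length=2
  Position 4 ('a'): continues run of 'a', length=3
  Position 5 ('b'): new char, reset run to 1
  Position 6 ('c'): new char, reset run to 1
  Position 7 ('b'): new char, reset run to 1
  Position 8 ('b'): continues run of 'b', length=2
  Position 9 ('c'): new char, reset run to 1
  Position 10 ('a'): new char, reset run to 1
Longest run: 'a' with length 3

3


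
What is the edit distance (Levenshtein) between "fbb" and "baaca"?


Computing edit distance: "fbb" -> "baaca"
DP table:
           b    a    a    c    a
      0    1    2    3    4    5
  f   1    1    2    3    4    5
  b   2    1    2    3    4    5
  b   3    2    2    3    4    5
Edit distance = dp[3][5] = 5

5


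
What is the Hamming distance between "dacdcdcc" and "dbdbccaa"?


Comparing "dacdcdcc" and "dbdbccaa" position by position:
  Position 0: 'd' vs 'd' => same
  Position 1: 'a' vs 'b' => differ
  Position 2: 'c' vs 'd' => differ
  Position 3: 'd' vs 'b' => differ
  Position 4: 'c' vs 'c' => same
  Position 5: 'd' vs 'c' => differ
  Position 6: 'c' vs 'a' => differ
  Position 7: 'c' vs 'a' => differ
Total differences (Hamming distance): 6

6


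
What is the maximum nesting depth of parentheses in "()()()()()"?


Input: "()()()()()"
Tracking depth:
  Position 0 '(': depth becomes 1
  Position 1 ')': depth becomes 0
  Position 2 '(': depth becomes 1
  Position 3 ')': depth becomes 0
  Position 4 '(': depth becomes 1
  Position 5 ')': depth becomes 0
  Position 6 '(': depth becomes 1
  Position 7 ')': depth becomes 0
  Position 8 '(': depth becomes 1
  Position 9 ')': depth becomes 0
Maximum depth reached: 1

1


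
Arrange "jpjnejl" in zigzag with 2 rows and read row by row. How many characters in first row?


Zigzag "jpjnejl" into 2 rows:
Placing characters:
  'j' => row 0
  'p' => row 1
  'j' => row 0
  'n' => row 1
  'e' => row 0
  'j' => row 1
  'l' => row 0
Rows:
  Row 0: "jjel"
  Row 1: "pnj"
First row length: 4

4


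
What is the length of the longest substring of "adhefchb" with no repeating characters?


Input: "adhefchb"
Sliding window (track last position of each char):
  Position 0 ('a'): window [0,0] length 1 -- new best
  Position 1 ('d'): window [0,1] length 2 -- new best
  Position 2 ('h'): window [0,2] length 3 -- new best
  Position 3 ('e'): window [0,3] length 4 -- new best
  Position 4 ('f'): window [0,4] length 5 -- new best
  Position 5 ('c'): window [0,5] length 6 -- new best
  Position 6 ('h'): repeat (last at 2), move window start to 3
  Position 6 ('h'): window [3,6] length 4
  Position 7 ('b'): window [3,7] length 5
Longest substring with no repeats: "adhefc" with length 6

6


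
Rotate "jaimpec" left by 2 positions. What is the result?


Input: "jaimpec", rotate left by 2
First 2 characters: "ja"
Remaining characters: "impec"
Concatenate remaining + first: "impec" + "ja" = "impecja"

impecja


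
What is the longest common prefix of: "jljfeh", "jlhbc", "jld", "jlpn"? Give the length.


Words: jljfeh, jlhbc, jld, jlpn
  Position 0: all 'j' => match
  Position 1: all 'l' => match
  Position 2: ('j', 'h', 'd', 'p') => mismatch, stop
LCP = "jl" (length 2)

2


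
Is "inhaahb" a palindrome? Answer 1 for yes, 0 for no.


Input: inhaahb
Reversed: bhaahni
  Compare pos 0 ('i') with pos 6 ('b'): MISMATCH
  Compare pos 1 ('n') with pos 5 ('h'): MISMATCH
  Compare pos 2 ('h') with pos 4 ('a'): MISMATCH
Result: not a palindrome

0


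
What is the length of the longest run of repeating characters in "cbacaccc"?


Input: "cbacaccc"
Scanning for longest run:
  Position 1 ('b'): new char, reset run to 1
  Position 2 ('a'): new char, reset run to 1
  Position 3 ('c'): new char, reset run to 1
  Position 4 ('a'): new char, reset run to 1
  Position 5 ('c'): new char, reset run to 1
  Position 6 ('c'): continues run of 'c', length=2
  Position 7 ('c'): continues run of 'c', length=3
Longest run: 'c' with length 3

3


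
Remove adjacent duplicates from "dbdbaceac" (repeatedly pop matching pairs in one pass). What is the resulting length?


Input: dbdbaceac
Stack-based adjacent duplicate removal:
  Read 'd': push. Stack: d
  Read 'b': push. Stack: db
  Read 'd': push. Stack: dbd
  Read 'b': push. Stack: dbdb
  Read 'a': push. Stack: dbdba
  Read 'c': push. Stack: dbdbac
  Read 'e': push. Stack: dbdbace
  Read 'a': push. Stack: dbdbacea
  Read 'c': push. Stack: dbdbaceac
Final stack: "dbdbaceac" (length 9)

9


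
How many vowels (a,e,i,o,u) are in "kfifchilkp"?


Input: kfifchilkp
Checking each character:
  'k' at position 0: consonant
  'f' at position 1: consonant
  'i' at position 2: vowel (running total: 1)
  'f' at position 3: consonant
  'c' at position 4: consonant
  'h' at position 5: consonant
  'i' at position 6: vowel (running total: 2)
  'l' at position 7: consonant
  'k' at position 8: consonant
  'p' at position 9: consonant
Total vowels: 2

2


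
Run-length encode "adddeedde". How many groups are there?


Input: adddeedde
Scanning for consecutive runs:
  Group 1: 'a' x 1 (positions 0-0)
  Group 2: 'd' x 3 (positions 1-3)
  Group 3: 'e' x 2 (positions 4-5)
  Group 4: 'd' x 2 (positions 6-7)
  Group 5: 'e' x 1 (positions 8-8)
Total groups: 5

5


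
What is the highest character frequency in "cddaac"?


Input: cddaac
Character counts:
  'a': 2
  'c': 2
  'd': 2
Maximum frequency: 2

2


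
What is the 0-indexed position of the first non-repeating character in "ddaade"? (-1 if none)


Input: ddaade
Character frequencies:
  'a': 2
  'd': 3
  'e': 1
Scanning left to right for freq == 1:
  Position 0 ('d'): freq=3, skip
  Position 1 ('d'): freq=3, skip
  Position 2 ('a'): freq=2, skip
  Position 3 ('a'): freq=2, skip
  Position 4 ('d'): freq=3, skip
  Position 5 ('e'): unique! => answer = 5

5


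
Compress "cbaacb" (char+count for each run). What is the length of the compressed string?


Input: cbaacb
Runs:
  'c' x 1 => "c1"
  'b' x 1 => "b1"
  'a' x 2 => "a2"
  'c' x 1 => "c1"
  'b' x 1 => "b1"
Compressed: "c1b1a2c1b1"
Compressed length: 10

10


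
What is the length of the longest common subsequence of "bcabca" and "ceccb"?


LCS of "bcabca" and "ceccb"
DP table:
           c    e    c    c    b
      0    0    0    0    0    0
  b   0    0    0    0    0    1
  c   0    1    1    1    1    1
  a   0    1    1    1    1    1
  b   0    1    1    1    1    2
  c   0    1    1    2    2    2
  a   0    1    1    2    2    2
LCS length = dp[6][5] = 2

2


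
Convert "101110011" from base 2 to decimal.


Input: "101110011" in base 2
Positional expansion:
  Digit '1' (value 1) x 2^8 = 256
  Digit '0' (value 0) x 2^7 = 0
  Digit '1' (value 1) x 2^6 = 64
  Digit '1' (value 1) x 2^5 = 32
  Digit '1' (value 1) x 2^4 = 16
  Digit '0' (value 0) x 2^3 = 0
  Digit '0' (value 0) x 2^2 = 0
  Digit '1' (value 1) x 2^1 = 2
  Digit '1' (value 1) x 2^0 = 1
Sum = 371

371


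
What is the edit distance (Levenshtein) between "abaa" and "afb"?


Computing edit distance: "abaa" -> "afb"
DP table:
           a    f    b
      0    1    2    3
  a   1    0    1    2
  b   2    1    1    1
  a   3    2    2    2
  a   4    3    3    3
Edit distance = dp[4][3] = 3

3


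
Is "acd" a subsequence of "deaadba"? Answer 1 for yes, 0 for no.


Check if "acd" is a subsequence of "deaadba"
Greedy scan:
  Position 0 ('d'): no match needed
  Position 1 ('e'): no match needed
  Position 2 ('a'): matches sub[0] = 'a'
  Position 3 ('a'): no match needed
  Position 4 ('d'): no match needed
  Position 5 ('b'): no match needed
  Position 6 ('a'): no match needed
Only matched 1/3 characters => not a subsequence

0


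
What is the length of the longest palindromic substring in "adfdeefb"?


Input: "adfdeefb"
Checking substrings for palindromes:
  [1:4] "dfd" (len 3) => palindrome
  [4:6] "ee" (len 2) => palindrome
Longest palindromic substring: "dfd" with length 3

3


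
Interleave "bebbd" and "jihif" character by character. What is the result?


Interleaving "bebbd" and "jihif":
  Position 0: 'b' from first, 'j' from second => "bj"
  Position 1: 'e' from first, 'i' from second => "ei"
  Position 2: 'b' from first, 'h' from second => "bh"
  Position 3: 'b' from first, 'i' from second => "bi"
  Position 4: 'd' from first, 'f' from second => "df"
Result: bjeibhbidf

bjeibhbidf


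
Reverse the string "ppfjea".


Input: ppfjea
Reading characters right to left:
  Position 5: 'a'
  Position 4: 'e'
  Position 3: 'j'
  Position 2: 'f'
  Position 1: 'p'
  Position 0: 'p'
Reversed: aejfpp

aejfpp


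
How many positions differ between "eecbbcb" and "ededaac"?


Comparing "eecbbcb" and "ededaac" position by position:
  Position 0: 'e' vs 'e' => same
  Position 1: 'e' vs 'd' => DIFFER
  Position 2: 'c' vs 'e' => DIFFER
  Position 3: 'b' vs 'd' => DIFFER
  Position 4: 'b' vs 'a' => DIFFER
  Position 5: 'c' vs 'a' => DIFFER
  Position 6: 'b' vs 'c' => DIFFER
Positions that differ: 6

6


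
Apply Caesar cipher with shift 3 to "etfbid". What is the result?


Caesar cipher: shift "etfbid" by 3
  'e' (pos 4) + 3 = pos 7 = 'h'
  't' (pos 19) + 3 = pos 22 = 'w'
  'f' (pos 5) + 3 = pos 8 = 'i'
  'b' (pos 1) + 3 = pos 4 = 'e'
  'i' (pos 8) + 3 = pos 11 = 'l'
  'd' (pos 3) + 3 = pos 6 = 'g'
Result: hwielg

hwielg


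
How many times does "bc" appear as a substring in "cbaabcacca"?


Searching for "bc" in "cbaabcacca"
Scanning each position:
  Position 0: "cb" => no
  Position 1: "ba" => no
  Position 2: "aa" => no
  Position 3: "ab" => no
  Position 4: "bc" => MATCH
  Position 5: "ca" => no
  Position 6: "ac" => no
  Position 7: "cc" => no
  Position 8: "ca" => no
Total occurrences: 1

1


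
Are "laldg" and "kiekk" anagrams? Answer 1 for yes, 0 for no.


Strings: "laldg", "kiekk"
Sorted first:  adgll
Sorted second: eikkk
Differ at position 0: 'a' vs 'e' => not anagrams

0


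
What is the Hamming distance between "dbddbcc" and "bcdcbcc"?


Comparing "dbddbcc" and "bcdcbcc" position by position:
  Position 0: 'd' vs 'b' => differ
  Position 1: 'b' vs 'c' => differ
  Position 2: 'd' vs 'd' => same
  Position 3: 'd' vs 'c' => differ
  Position 4: 'b' vs 'b' => same
  Position 5: 'c' vs 'c' => same
  Position 6: 'c' vs 'c' => same
Total differences (Hamming distance): 3

3


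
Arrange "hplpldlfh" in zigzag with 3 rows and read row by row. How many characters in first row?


Zigzag "hplpldlfh" into 3 rows:
Placing characters:
  'h' => row 0
  'p' => row 1
  'l' => row 2
  'p' => row 1
  'l' => row 0
  'd' => row 1
  'l' => row 2
  'f' => row 1
  'h' => row 0
Rows:
  Row 0: "hlh"
  Row 1: "ppdf"
  Row 2: "ll"
First row length: 3

3


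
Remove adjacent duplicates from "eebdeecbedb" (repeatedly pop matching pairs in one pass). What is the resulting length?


Input: eebdeecbedb
Stack-based adjacent duplicate removal:
  Read 'e': push. Stack: e
  Read 'e': matches stack top 'e' => pop. Stack: (empty)
  Read 'b': push. Stack: b
  Read 'd': push. Stack: bd
  Read 'e': push. Stack: bde
  Read 'e': matches stack top 'e' => pop. Stack: bd
  Read 'c': push. Stack: bdc
  Read 'b': push. Stack: bdcb
  Read 'e': push. Stack: bdcbe
  Read 'd': push. Stack: bdcbed
  Read 'b': push. Stack: bdcbedb
Final stack: "bdcbedb" (length 7)

7
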